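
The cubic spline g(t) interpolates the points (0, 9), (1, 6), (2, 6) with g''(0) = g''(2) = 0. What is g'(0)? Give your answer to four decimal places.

-3.7500

Put M_i = g'' at the i-th knot. Here h = (1, 1) and Δ = (-3, 0), so the interior equations h_(i-1)·M_(i-1) + 2(h_(i-1)+h_i)·M_i + h_i·M_(i+1) = 6(Δ_i − Δ_(i-1)) read
  1·M_0 + 4·M_1 + 1·M_2 = 6(Δ_1 - Δ_0) = 18
Natural end conditions: M_0 = M_2 = 0.
Hence M_0 = 0, M_1 = 9/2, M_2 = 0.
On [0, 1], g'(t) = b_0 + 2c_0·t + 3d_0·t² with b_0 = Δ_0 - h_0(2M_0 + M_1)/6 = -15/4, c_0 = M_0/2 = 0, d_0 = (M_1 - M_0)/(6h_0) = 3/4. So g'(0) = -15/4.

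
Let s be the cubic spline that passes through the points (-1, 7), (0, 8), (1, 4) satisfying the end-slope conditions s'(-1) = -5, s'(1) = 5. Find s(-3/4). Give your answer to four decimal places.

Put M_i = s'' at the i-th knot. Here h = (1, 1) and Δ = (1, -4), so the interior equations h_(i-1)·M_(i-1) + 2(h_(i-1)+h_i)·M_i + h_i·M_(i+1) = 6(Δ_i − Δ_(i-1)) read
  1·M_0 + 4·M_1 + 1·M_2 = 6(Δ_1 - Δ_0) = -30
Clamped end conditions give two more equations: 2h_0·M_0 + h_0·M_1 = 6(Δ_0 - s'(-1)) = 36 and h_1·M_1 + 2h_1·M_2 = 6(s'(1) - Δ_1) = 54.
Solving: M_0 = 61/2, M_1 = -25, M_2 = 79/2.
On [-1, 0], s(x) = 7 - 5·(x + 1) + 61/4·(x + 1)² - 37/4·(x + 1)³.
With (x + 1) = 1/4: s(-3/4) = 1679/256.

6.5586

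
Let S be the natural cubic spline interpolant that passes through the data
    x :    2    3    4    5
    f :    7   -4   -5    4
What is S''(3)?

Put σ_i = S'' at the i-th knot. Here h = (1, 1, 1) and Δ = (-11, -1, 9), so the interior equations h_(i-1)·σ_(i-1) + 2(h_(i-1)+h_i)·σ_i + h_i·σ_(i+1) = 6(Δ_i − Δ_(i-1)) read
  1·σ_0 + 4·σ_1 + 1·σ_2 = 6(Δ_1 - Δ_0) = 60
  1·σ_1 + 4·σ_2 + 1·σ_3 = 6(Δ_2 - Δ_1) = 60
Natural end conditions: σ_0 = σ_3 = 0.
Hence σ_0 = 0, σ_1 = 12, σ_2 = 12, σ_3 = 0.

12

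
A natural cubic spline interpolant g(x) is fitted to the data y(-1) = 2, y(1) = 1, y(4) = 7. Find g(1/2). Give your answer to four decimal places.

0.9219

Put σ_i = g'' at the i-th knot. Here h = (2, 3) and Δ = (-1/2, 2), so the interior equations h_(i-1)·σ_(i-1) + 2(h_(i-1)+h_i)·σ_i + h_i·σ_(i+1) = 6(Δ_i − Δ_(i-1)) read
  2·σ_0 + 10·σ_1 + 3·σ_2 = 6(Δ_1 - Δ_0) = 15
Natural end conditions: σ_0 = σ_2 = 0.
Forward elimination and back-substitution give σ_0 = 0, σ_1 = 3/2, σ_2 = 0.
On [-1, 1], g(x) = 2 - 1·(x + 1) + 0·(x + 1)² + 1/8·(x + 1)³.
With (x + 1) = 3/2: g(1/2) = 59/64.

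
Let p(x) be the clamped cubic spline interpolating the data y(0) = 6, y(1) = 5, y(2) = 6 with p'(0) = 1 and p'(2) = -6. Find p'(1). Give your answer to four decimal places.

1.2500

Write σ_i for p''(x_i). With h_i = 1, 1 and divided differences Δ_i = -1, 1, the continuity of p' gives the tridiagonal system
  1·σ_0 + 4·σ_1 + 1·σ_2 = 6(Δ_1 - Δ_0) = 12
Clamped end conditions give two more equations: 2h_0·σ_0 + h_0·σ_1 = 6(Δ_0 - p'(0)) = -12 and h_1·σ_1 + 2h_1·σ_2 = 6(p'(2) - Δ_1) = -42.
Solving: σ_0 = -25/2, σ_1 = 13, σ_2 = -55/2.
On [1, 2], p'(x) = b_1 + 2c_1·(x - 1) + 3d_1·(x - 1)² with b_1 = Δ_1 - h_1(2σ_1 + σ_2)/6 = 5/4, c_1 = σ_1/2 = 13/2, d_1 = (σ_2 - σ_1)/(6h_1) = -27/4. So p'(1) = 5/4.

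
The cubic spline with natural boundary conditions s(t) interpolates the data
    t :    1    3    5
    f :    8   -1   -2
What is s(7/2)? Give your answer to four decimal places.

-1.9063

Let m_i = s''(x_i). Step sizes h_i = 2, 2; slopes of the chords Δ_i = (y_(i+1) - y_i)/h_i = -9/2, -1/2.
  2·m_0 + 8·m_1 + 2·m_2 = 6(Δ_1 - Δ_0) = 24
Natural end conditions: m_0 = m_2 = 0.
Solving: m_0 = 0, m_1 = 3, m_2 = 0.
On [3, 5], s(t) = -1 - 5/2·(t - 3) + 3/2·(t - 3)² - 1/4·(t - 3)³.
With (t - 3) = 1/2: s(7/2) = -61/32.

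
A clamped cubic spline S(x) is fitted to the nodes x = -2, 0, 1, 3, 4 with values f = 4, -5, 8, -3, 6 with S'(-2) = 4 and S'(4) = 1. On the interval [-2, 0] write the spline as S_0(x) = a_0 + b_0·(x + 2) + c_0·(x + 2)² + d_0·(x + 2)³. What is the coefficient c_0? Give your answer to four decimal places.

Write M_i for S''(x_i). With h_i = 2, 1, 2, 1 and divided differences Δ_i = -9/2, 13, -11/2, 9, the continuity of S' gives the tridiagonal system
  2·M_0 + 6·M_1 + 1·M_2 = 6(Δ_1 - Δ_0) = 105
  1·M_1 + 6·M_2 + 2·M_3 = 6(Δ_2 - Δ_1) = -111
  2·M_2 + 6·M_3 + 1·M_4 = 6(Δ_3 - Δ_2) = 87
Clamped end conditions give two more equations: 2h_0·M_0 + h_0·M_1 = 6(Δ_0 - S'(-2)) = -51 and h_3·M_3 + 2h_3·M_4 = 6(S'(4) - Δ_3) = -48.
Forward elimination and back-substitution give M_0 = -3633/124, M_1 = 1026/31, M_2 = -2169/62, M_3 = 1020/31, M_4 = -1254/31.
On [-2, 0], with S_0(x) = a_0 + b_0·(x + 2) + c_0·(x + 2)² + d_0·(x + 2)³: c_0 = M_0/2 = -3633/248, d_0 = (M_1 - M_0)/(6h_0) = 2579/496, b_0 = Δ_0 - h_0(2M_0 + M_1)/6 = 4.

-14.6492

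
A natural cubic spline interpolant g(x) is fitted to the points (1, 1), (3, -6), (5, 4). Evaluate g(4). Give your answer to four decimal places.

-2.5938

Write σ_i for g''(x_i). With h_i = 2, 2 and divided differences Δ_i = -7/2, 5, the continuity of g' gives the tridiagonal system
  2·σ_0 + 8·σ_1 + 2·σ_2 = 6(Δ_1 - Δ_0) = 51
Natural end conditions: σ_0 = σ_2 = 0.
Solving: σ_0 = 0, σ_1 = 51/8, σ_2 = 0.
On [3, 5], g(x) = -6 + 3/4·(x - 3) + 51/16·(x - 3)² - 17/32·(x - 3)³.
With (x - 3) = 1: g(4) = -83/32.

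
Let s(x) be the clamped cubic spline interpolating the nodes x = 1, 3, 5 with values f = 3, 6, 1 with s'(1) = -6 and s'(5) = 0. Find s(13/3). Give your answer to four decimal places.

Put M_i = s'' at the i-th knot. Here h = (2, 2) and Δ = (3/2, -5/2), so the interior equations h_(i-1)·M_(i-1) + 2(h_(i-1)+h_i)·M_i + h_i·M_(i+1) = 6(Δ_i − Δ_(i-1)) read
  2·M_0 + 8·M_1 + 2·M_2 = 6(Δ_1 - Δ_0) = -24
Clamped end conditions give two more equations: 2h_0·M_0 + h_0·M_1 = 6(Δ_0 - s'(1)) = 45 and h_1·M_1 + 2h_1·M_2 = 6(s'(5) - Δ_1) = 15.
Hence M_0 = 63/4, M_1 = -9, M_2 = 33/4.
On [3, 5], s(x) = 6 + 3/4·(x - 3) - 9/2·(x - 3)² + 23/16·(x - 3)³.
With (x - 3) = 4/3: s(13/3) = 65/27.

2.4074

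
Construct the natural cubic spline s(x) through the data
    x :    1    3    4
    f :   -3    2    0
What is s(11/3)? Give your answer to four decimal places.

0.8889

Write m_i for s''(x_i). With h_i = 2, 1 and divided differences Δ_i = 5/2, -2, the continuity of s' gives the tridiagonal system
  2·m_0 + 6·m_1 + 1·m_2 = 6(Δ_1 - Δ_0) = -27
Natural end conditions: m_0 = m_2 = 0.
Solving: m_0 = 0, m_1 = -9/2, m_2 = 0.
On [3, 4], s(x) = 2 - 1/2·(x - 3) - 9/4·(x - 3)² + 3/4·(x - 3)³.
With (x - 3) = 2/3: s(11/3) = 8/9.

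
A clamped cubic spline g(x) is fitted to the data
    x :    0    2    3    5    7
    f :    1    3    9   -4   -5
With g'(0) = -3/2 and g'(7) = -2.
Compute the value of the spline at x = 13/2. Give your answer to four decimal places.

Let σ_i = g''(x_i). Step sizes h_i = 2, 1, 2, 2; slopes of the chords Δ_i = (y_(i+1) - y_i)/h_i = 1, 6, -13/2, -1/2.
  2·σ_0 + 6·σ_1 + 1·σ_2 = 6(Δ_1 - Δ_0) = 30
  1·σ_1 + 6·σ_2 + 2·σ_3 = 6(Δ_2 - Δ_1) = -75
  2·σ_2 + 8·σ_3 + 2·σ_4 = 6(Δ_3 - Δ_2) = 36
Clamped end conditions give two more equations: 2h_0·σ_0 + h_0·σ_1 = 6(Δ_0 - g'(0)) = 15 and h_3·σ_3 + 2h_3·σ_4 = 6(g'(7) - Δ_3) = -9.
Solving the tridiagonal system: σ_0 = -59/244, σ_1 = 487/61, σ_2 = -2125/122, σ_3 = 1313/122, σ_4 = -931/122.
On [5, 7], g(x) = -4 - 313/61·(x - 5) + 1313/244·(x - 5)² - 187/122·(x - 5)³.
With (x - 5) = 3/2: g(13/2) = -581/122.

-4.7623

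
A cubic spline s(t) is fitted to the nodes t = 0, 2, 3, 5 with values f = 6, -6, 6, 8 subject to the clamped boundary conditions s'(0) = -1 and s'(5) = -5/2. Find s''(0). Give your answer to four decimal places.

-21.4688

Write M_i for s''(x_i). With h_i = 2, 1, 2 and divided differences Δ_i = -6, 12, 1, the continuity of s' gives the tridiagonal system
  2·M_0 + 6·M_1 + 1·M_2 = 6(Δ_1 - Δ_0) = 108
  1·M_1 + 6·M_2 + 2·M_3 = 6(Δ_2 - Δ_1) = -66
Clamped end conditions give two more equations: 2h_0·M_0 + h_0·M_1 = 6(Δ_0 - s'(0)) = -30 and h_2·M_2 + 2h_2·M_3 = 6(s'(5) - Δ_2) = -21.
Solving the tridiagonal system: M_0 = -687/32, M_1 = 447/16, M_2 = -267/16, M_3 = 99/32.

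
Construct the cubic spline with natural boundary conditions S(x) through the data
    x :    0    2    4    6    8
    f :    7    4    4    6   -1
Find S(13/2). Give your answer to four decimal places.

5.0703

Write m_i for S''(x_i). With h_i = 2, 2, 2, 2 and divided differences Δ_i = -3/2, 0, 1, -7/2, the continuity of S' gives the tridiagonal system
  2·m_0 + 8·m_1 + 2·m_2 = 6(Δ_1 - Δ_0) = 9
  2·m_1 + 8·m_2 + 2·m_3 = 6(Δ_2 - Δ_1) = 6
  2·m_2 + 8·m_3 + 2·m_4 = 6(Δ_3 - Δ_2) = -27
Natural end conditions: m_0 = m_4 = 0.
Forward elimination and back-substitution give m_0 = 0, m_1 = 3/4, m_2 = 3/2, m_3 = -15/4, m_4 = 0.
On [6, 8], S(x) = 6 - 1·(x - 6) - 15/8·(x - 6)² + 5/16·(x - 6)³.
With (x - 6) = 1/2: S(13/2) = 649/128.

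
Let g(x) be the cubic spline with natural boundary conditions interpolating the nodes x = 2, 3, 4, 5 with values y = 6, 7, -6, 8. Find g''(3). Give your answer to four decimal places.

Put m_i = g'' at the i-th knot. Here h = (1, 1, 1) and Δ = (1, -13, 14), so the interior equations h_(i-1)·m_(i-1) + 2(h_(i-1)+h_i)·m_i + h_i·m_(i+1) = 6(Δ_i − Δ_(i-1)) read
  1·m_0 + 4·m_1 + 1·m_2 = 6(Δ_1 - Δ_0) = -84
  1·m_1 + 4·m_2 + 1·m_3 = 6(Δ_2 - Δ_1) = 162
Natural end conditions: m_0 = m_3 = 0.
Solving: m_0 = 0, m_1 = -166/5, m_2 = 244/5, m_3 = 0.

-33.2000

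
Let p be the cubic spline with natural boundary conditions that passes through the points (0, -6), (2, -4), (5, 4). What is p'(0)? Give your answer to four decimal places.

0.6667

Put σ_i = p'' at the i-th knot. Here h = (2, 3) and Δ = (1, 8/3), so the interior equations h_(i-1)·σ_(i-1) + 2(h_(i-1)+h_i)·σ_i + h_i·σ_(i+1) = 6(Δ_i − Δ_(i-1)) read
  2·σ_0 + 10·σ_1 + 3·σ_2 = 6(Δ_1 - Δ_0) = 10
Natural end conditions: σ_0 = σ_2 = 0.
Forward elimination and back-substitution give σ_0 = 0, σ_1 = 1, σ_2 = 0.
On [0, 2], p'(t) = b_0 + 2c_0·t + 3d_0·t² with b_0 = Δ_0 - h_0(2σ_0 + σ_1)/6 = 2/3, c_0 = σ_0/2 = 0, d_0 = (σ_1 - σ_0)/(6h_0) = 1/12. So p'(0) = 2/3.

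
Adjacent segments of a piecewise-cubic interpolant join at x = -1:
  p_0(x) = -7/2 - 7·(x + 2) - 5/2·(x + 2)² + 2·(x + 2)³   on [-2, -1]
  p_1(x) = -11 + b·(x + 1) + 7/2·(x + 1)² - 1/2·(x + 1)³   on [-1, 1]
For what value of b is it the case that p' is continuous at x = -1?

-6

p_0'(x) = -7 - 5·(x + 2) + 6·(x + 2)², so p_0'(-1) = -6. On the right, p_1'(-1) = b, so b = -6.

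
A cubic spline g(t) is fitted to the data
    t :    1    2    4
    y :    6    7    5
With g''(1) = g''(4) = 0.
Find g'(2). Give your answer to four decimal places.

0.3333

Let σ_i = g''(x_i). Step sizes h_i = 1, 2; slopes of the chords Δ_i = (y_(i+1) - y_i)/h_i = 1, -1.
  1·σ_0 + 6·σ_1 + 2·σ_2 = 6(Δ_1 - Δ_0) = -12
Natural end conditions: σ_0 = σ_2 = 0.
Solving the tridiagonal system: σ_0 = 0, σ_1 = -2, σ_2 = 0.
On [2, 4], g'(t) = b_1 + 2c_1·(t - 2) + 3d_1·(t - 2)² with b_1 = Δ_1 - h_1(2σ_1 + σ_2)/6 = 1/3, c_1 = σ_1/2 = -1, d_1 = (σ_2 - σ_1)/(6h_1) = 1/6. So g'(2) = 1/3.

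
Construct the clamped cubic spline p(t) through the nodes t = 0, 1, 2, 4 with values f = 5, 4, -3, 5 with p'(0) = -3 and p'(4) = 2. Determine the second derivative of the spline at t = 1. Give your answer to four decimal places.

Let M_i = p''(x_i). Step sizes h_i = 1, 1, 2; slopes of the chords Δ_i = (y_(i+1) - y_i)/h_i = -1, -7, 4.
  1·M_0 + 4·M_1 + 1·M_2 = 6(Δ_1 - Δ_0) = -36
  1·M_1 + 6·M_2 + 2·M_3 = 6(Δ_2 - Δ_1) = 66
Clamped end conditions give two more equations: 2h_0·M_0 + h_0·M_1 = 6(Δ_0 - p'(0)) = 12 and h_2·M_2 + 2h_2·M_3 = 6(p'(4) - Δ_2) = -12.
Hence M_0 = 160/11, M_1 = -188/11, M_2 = 196/11, M_3 = -131/11.

-17.0909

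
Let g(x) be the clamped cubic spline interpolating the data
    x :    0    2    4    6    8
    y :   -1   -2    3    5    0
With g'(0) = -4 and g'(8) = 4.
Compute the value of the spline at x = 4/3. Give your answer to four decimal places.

-2.8598

With σ_i denoting the second derivative at x_i, h_i = 2, 2, 2, 2, and Δ_i = (y_(i+1) − y_i)/h_i = -1/2, 5/2, 1, -5/2:
  2·σ_0 + 8·σ_1 + 2·σ_2 = 6(Δ_1 - Δ_0) = 18
  2·σ_1 + 8·σ_2 + 2·σ_3 = 6(Δ_2 - Δ_1) = -9
  2·σ_2 + 8·σ_3 + 2·σ_4 = 6(Δ_3 - Δ_2) = -21
Clamped end conditions give two more equations: 2h_0·σ_0 + h_0·σ_1 = 6(Δ_0 - g'(0)) = 21 and h_3·σ_3 + 2h_3·σ_4 = 6(g'(8) - Δ_3) = 39.
Solving: σ_0 = 529/112, σ_1 = 59/56, σ_2 = 1/16, σ_3 = -325/56, σ_4 = 1417/112.
On [0, 2], g(x) = -1 - 4·x + 529/224·x² - 137/448·x³.
With x = 4/3: g(4/3) = -1081/378.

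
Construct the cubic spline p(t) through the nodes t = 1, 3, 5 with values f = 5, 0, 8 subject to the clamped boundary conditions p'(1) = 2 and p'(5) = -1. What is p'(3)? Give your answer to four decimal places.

Write M_i for p''(x_i). With h_i = 2, 2 and divided differences Δ_i = -5/2, 4, the continuity of p' gives the tridiagonal system
  2·M_0 + 8·M_1 + 2·M_2 = 6(Δ_1 - Δ_0) = 39
Clamped end conditions give two more equations: 2h_0·M_0 + h_0·M_1 = 6(Δ_0 - p'(1)) = -27 and h_1·M_1 + 2h_1·M_2 = 6(p'(5) - Δ_1) = -30.
Solving the tridiagonal system: M_0 = -99/8, M_1 = 45/4, M_2 = -105/8.
On [3, 5], p'(t) = b_1 + 2c_1·(t - 3) + 3d_1·(t - 3)² with b_1 = Δ_1 - h_1(2M_1 + M_2)/6 = 7/8, c_1 = M_1/2 = 45/8, d_1 = (M_2 - M_1)/(6h_1) = -65/32. So p'(3) = 7/8.

0.8750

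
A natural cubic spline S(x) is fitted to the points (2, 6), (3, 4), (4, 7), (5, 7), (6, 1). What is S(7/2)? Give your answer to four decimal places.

Let M_i = S''(x_i). Step sizes h_i = 1, 1, 1, 1; slopes of the chords Δ_i = (y_(i+1) - y_i)/h_i = -2, 3, 0, -6.
  1·M_0 + 4·M_1 + 1·M_2 = 6(Δ_1 - Δ_0) = 30
  1·M_1 + 4·M_2 + 1·M_3 = 6(Δ_2 - Δ_1) = -18
  1·M_2 + 4·M_3 + 1·M_4 = 6(Δ_3 - Δ_2) = -36
Natural end conditions: M_0 = M_4 = 0.
Solving the tridiagonal system: M_0 = 0, M_1 = 243/28, M_2 = -33/7, M_3 = -219/28, M_4 = 0.
On [3, 4], S(x) = 4 + 25/28·(x - 3) + 243/56·(x - 3)² - 125/56·(x - 3)³.
With (x - 3) = 1/2: S(7/2) = 2353/448.

5.2522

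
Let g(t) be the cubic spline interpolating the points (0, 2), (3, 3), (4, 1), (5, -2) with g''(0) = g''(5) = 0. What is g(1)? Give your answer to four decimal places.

3.0502

Write M_i for g''(x_i). With h_i = 3, 1, 1 and divided differences Δ_i = 1/3, -2, -3, the continuity of g' gives the tridiagonal system
  3·M_0 + 8·M_1 + 1·M_2 = 6(Δ_1 - Δ_0) = -14
  1·M_1 + 4·M_2 + 1·M_3 = 6(Δ_2 - Δ_1) = -6
Natural end conditions: M_0 = M_3 = 0.
Hence M_0 = 0, M_1 = -50/31, M_2 = -34/31, M_3 = 0.
On [0, 3], g(t) = 2 + 106/93·t + 0·t² - 25/279·t³.
With t = 1: g(1) = 851/279.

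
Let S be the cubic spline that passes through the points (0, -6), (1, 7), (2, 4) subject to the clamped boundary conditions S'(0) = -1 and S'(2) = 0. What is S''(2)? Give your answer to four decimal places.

Put m_i = S'' at the i-th knot. Here h = (1, 1) and Δ = (13, -3), so the interior equations h_(i-1)·m_(i-1) + 2(h_(i-1)+h_i)·m_i + h_i·m_(i+1) = 6(Δ_i − Δ_(i-1)) read
  1·m_0 + 4·m_1 + 1·m_2 = 6(Δ_1 - Δ_0) = -96
Clamped end conditions give two more equations: 2h_0·m_0 + h_0·m_1 = 6(Δ_0 - S'(0)) = 84 and h_1·m_1 + 2h_1·m_2 = 6(S'(2) - Δ_1) = 18.
Forward elimination and back-substitution give m_0 = 133/2, m_1 = -49, m_2 = 67/2.

33.5000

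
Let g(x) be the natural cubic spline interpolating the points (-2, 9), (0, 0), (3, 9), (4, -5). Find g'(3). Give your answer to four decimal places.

-8.5775

Let M_i = g''(x_i). Step sizes h_i = 2, 3, 1; slopes of the chords Δ_i = (y_(i+1) - y_i)/h_i = -9/2, 3, -14.
  2·M_0 + 10·M_1 + 3·M_2 = 6(Δ_1 - Δ_0) = 45
  3·M_1 + 8·M_2 + 1·M_3 = 6(Δ_2 - Δ_1) = -102
Natural end conditions: M_0 = M_3 = 0.
Hence M_0 = 0, M_1 = 666/71, M_2 = -1155/71, M_3 = 0.
On [3, 4], g'(x) = b_2 + 2c_2·(x - 3) + 3d_2·(x - 3)² with b_2 = Δ_2 - h_2(2M_2 + M_3)/6 = -609/71, c_2 = M_2/2 = -1155/142, d_2 = (M_3 - M_2)/(6h_2) = 385/142. So g'(3) = -609/71.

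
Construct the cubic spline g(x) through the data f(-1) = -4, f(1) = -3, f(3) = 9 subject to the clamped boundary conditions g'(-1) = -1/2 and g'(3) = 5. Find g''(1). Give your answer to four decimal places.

With M_i denoting the second derivative at x_i, h_i = 2, 2, and Δ_i = (y_(i+1) − y_i)/h_i = 1/2, 6:
  2·M_0 + 8·M_1 + 2·M_2 = 6(Δ_1 - Δ_0) = 33
Clamped end conditions give two more equations: 2h_0·M_0 + h_0·M_1 = 6(Δ_0 - g'(-1)) = 6 and h_1·M_1 + 2h_1·M_2 = 6(g'(3) - Δ_1) = -6.
Forward elimination and back-substitution give M_0 = -5/4, M_1 = 11/2, M_2 = -17/4.

5.5000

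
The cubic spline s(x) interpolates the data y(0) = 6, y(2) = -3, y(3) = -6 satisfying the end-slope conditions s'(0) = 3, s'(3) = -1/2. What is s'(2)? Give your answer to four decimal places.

Put M_i = s'' at the i-th knot. Here h = (2, 1) and Δ = (-9/2, -3), so the interior equations h_(i-1)·M_(i-1) + 2(h_(i-1)+h_i)·M_i + h_i·M_(i+1) = 6(Δ_i − Δ_(i-1)) read
  2·M_0 + 6·M_1 + 1·M_2 = 6(Δ_1 - Δ_0) = 9
Clamped end conditions give two more equations: 2h_0·M_0 + h_0·M_1 = 6(Δ_0 - s'(0)) = -45 and h_1·M_1 + 2h_1·M_2 = 6(s'(3) - Δ_1) = 15.
Forward elimination and back-substitution give M_0 = -167/12, M_1 = 16/3, M_2 = 29/6.
On [2, 3], s'(x) = b_1 + 2c_1·(x - 2) + 3d_1·(x - 2)² with b_1 = Δ_1 - h_1(2M_1 + M_2)/6 = -67/12, c_1 = M_1/2 = 8/3, d_1 = (M_2 - M_1)/(6h_1) = -1/12. So s'(2) = -67/12.

-5.5833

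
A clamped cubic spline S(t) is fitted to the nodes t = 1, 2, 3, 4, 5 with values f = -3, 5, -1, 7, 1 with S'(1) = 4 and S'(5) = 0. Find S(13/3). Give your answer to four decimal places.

5.6243

Put M_i = S'' at the i-th knot. Here h = (1, 1, 1, 1) and Δ = (8, -6, 8, -6), so the interior equations h_(i-1)·M_(i-1) + 2(h_(i-1)+h_i)·M_i + h_i·M_(i+1) = 6(Δ_i − Δ_(i-1)) read
  1·M_0 + 4·M_1 + 1·M_2 = 6(Δ_1 - Δ_0) = -84
  1·M_1 + 4·M_2 + 1·M_3 = 6(Δ_2 - Δ_1) = 84
  1·M_2 + 4·M_3 + 1·M_4 = 6(Δ_3 - Δ_2) = -84
Clamped end conditions give two more equations: 2h_0·M_0 + h_0·M_1 = 6(Δ_0 - S'(1)) = 24 and h_3·M_3 + 2h_3·M_4 = 6(S'(5) - Δ_3) = 36.
Hence M_0 = 221/7, M_1 = -274/7, M_2 = 41, M_3 = -286/7, M_4 = 269/7.
On [4, 5], S(t) = 7 + 17/14·(t - 4) - 143/7·(t - 4)² + 185/14·(t - 4)³.
With (t - 4) = 1/3: S(13/3) = 1063/189.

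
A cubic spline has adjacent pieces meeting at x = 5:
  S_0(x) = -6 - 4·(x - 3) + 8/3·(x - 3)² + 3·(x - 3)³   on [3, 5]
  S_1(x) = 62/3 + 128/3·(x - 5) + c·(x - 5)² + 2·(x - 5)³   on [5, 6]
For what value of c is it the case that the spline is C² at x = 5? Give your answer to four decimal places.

20.6667

S_0''(x) = 16/3 + 18·(x - 3), so S_0''(5) = 124/3. On the right, S_1''(5) = 2c, so c = 62/3.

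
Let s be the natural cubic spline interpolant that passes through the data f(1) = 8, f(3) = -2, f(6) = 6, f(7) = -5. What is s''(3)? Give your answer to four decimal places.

Let M_i = s''(x_i). Step sizes h_i = 2, 3, 1; slopes of the chords Δ_i = (y_(i+1) - y_i)/h_i = -5, 8/3, -11.
  2·M_0 + 10·M_1 + 3·M_2 = 6(Δ_1 - Δ_0) = 46
  3·M_1 + 8·M_2 + 1·M_3 = 6(Δ_2 - Δ_1) = -82
Natural end conditions: M_0 = M_3 = 0.
Solving the tridiagonal system: M_0 = 0, M_1 = 614/71, M_2 = -958/71, M_3 = 0.

8.6479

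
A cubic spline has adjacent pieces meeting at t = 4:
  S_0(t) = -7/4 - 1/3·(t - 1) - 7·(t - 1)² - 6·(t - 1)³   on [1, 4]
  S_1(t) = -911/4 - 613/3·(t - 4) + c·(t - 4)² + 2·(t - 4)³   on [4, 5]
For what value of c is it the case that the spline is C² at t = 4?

S_0''(t) = -14 - 36·(t - 1), so S_0''(4) = -122. On the right, S_1''(4) = 2c, so c = -61.

-61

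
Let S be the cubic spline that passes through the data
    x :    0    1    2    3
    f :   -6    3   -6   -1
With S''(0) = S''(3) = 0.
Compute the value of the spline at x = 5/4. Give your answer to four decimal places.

1.4750

Write m_i for S''(x_i). With h_i = 1, 1, 1 and divided differences Δ_i = 9, -9, 5, the continuity of S' gives the tridiagonal system
  1·m_0 + 4·m_1 + 1·m_2 = 6(Δ_1 - Δ_0) = -108
  1·m_1 + 4·m_2 + 1·m_3 = 6(Δ_2 - Δ_1) = 84
Natural end conditions: m_0 = m_3 = 0.
Solving the tridiagonal system: m_0 = 0, m_1 = -172/5, m_2 = 148/5, m_3 = 0.
On [1, 2], S(x) = 3 - 37/15·(x - 1) - 86/5·(x - 1)² + 32/3·(x - 1)³.
With (x - 1) = 1/4: S(5/4) = 59/40.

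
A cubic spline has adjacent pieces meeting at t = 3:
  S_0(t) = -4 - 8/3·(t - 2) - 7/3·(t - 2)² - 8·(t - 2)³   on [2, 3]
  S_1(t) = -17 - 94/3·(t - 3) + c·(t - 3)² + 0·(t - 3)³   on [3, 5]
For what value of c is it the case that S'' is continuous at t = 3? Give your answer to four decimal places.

-26.3333

S_0''(t) = -14/3 - 48·(t - 2), so S_0''(3) = -158/3. On the right, S_1''(3) = 2c, so c = -79/3.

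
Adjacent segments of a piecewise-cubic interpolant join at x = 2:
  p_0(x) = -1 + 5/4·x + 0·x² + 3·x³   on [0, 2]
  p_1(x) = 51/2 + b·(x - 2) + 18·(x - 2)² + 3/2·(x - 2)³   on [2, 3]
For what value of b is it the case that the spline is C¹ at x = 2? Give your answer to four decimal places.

p_0'(x) = 5/4 + 0·x + 9·x², so p_0'(2) = 149/4. On the right, p_1'(2) = b, so b = 149/4.

37.2500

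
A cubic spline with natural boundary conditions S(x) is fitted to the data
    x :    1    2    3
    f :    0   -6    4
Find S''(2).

24

Write M_i for S''(x_i). With h_i = 1, 1 and divided differences Δ_i = -6, 10, the continuity of S' gives the tridiagonal system
  1·M_0 + 4·M_1 + 1·M_2 = 6(Δ_1 - Δ_0) = 96
Natural end conditions: M_0 = M_2 = 0.
Solving the tridiagonal system: M_0 = 0, M_1 = 24, M_2 = 0.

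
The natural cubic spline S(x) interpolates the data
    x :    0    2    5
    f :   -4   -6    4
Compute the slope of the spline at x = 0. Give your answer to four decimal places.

Write σ_i for S''(x_i). With h_i = 2, 3 and divided differences Δ_i = -1, 10/3, the continuity of S' gives the tridiagonal system
  2·σ_0 + 10·σ_1 + 3·σ_2 = 6(Δ_1 - Δ_0) = 26
Natural end conditions: σ_0 = σ_2 = 0.
Forward elimination and back-substitution give σ_0 = 0, σ_1 = 13/5, σ_2 = 0.
On [0, 2], S'(x) = b_0 + 2c_0·x + 3d_0·x² with b_0 = Δ_0 - h_0(2σ_0 + σ_1)/6 = -28/15, c_0 = σ_0/2 = 0, d_0 = (σ_1 - σ_0)/(6h_0) = 13/60. So S'(0) = -28/15.

-1.8667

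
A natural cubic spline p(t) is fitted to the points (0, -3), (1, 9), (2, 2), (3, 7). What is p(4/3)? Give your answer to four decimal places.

Put M_i = p'' at the i-th knot. Here h = (1, 1, 1) and Δ = (12, -7, 5), so the interior equations h_(i-1)·M_(i-1) + 2(h_(i-1)+h_i)·M_i + h_i·M_(i+1) = 6(Δ_i − Δ_(i-1)) read
  1·M_0 + 4·M_1 + 1·M_2 = 6(Δ_1 - Δ_0) = -114
  1·M_1 + 4·M_2 + 1·M_3 = 6(Δ_2 - Δ_1) = 72
Natural end conditions: M_0 = M_3 = 0.
Solving the tridiagonal system: M_0 = 0, M_1 = -176/5, M_2 = 134/5, M_3 = 0.
On [1, 2], p(t) = 9 + 4/15·(t - 1) - 88/5·(t - 1)² + 31/3·(t - 1)³.
With (t - 1) = 1/3: p(4/3) = 3044/405.

7.5160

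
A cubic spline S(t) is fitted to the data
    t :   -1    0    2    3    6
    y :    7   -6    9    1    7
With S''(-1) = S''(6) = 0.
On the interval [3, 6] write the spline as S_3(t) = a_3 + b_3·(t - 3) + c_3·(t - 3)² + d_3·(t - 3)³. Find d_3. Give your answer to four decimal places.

-0.6053

With M_i denoting the second derivative at x_i, h_i = 1, 2, 1, 3, and Δ_i = (y_(i+1) − y_i)/h_i = -13, 15/2, -8, 2:
  1·M_0 + 6·M_1 + 2·M_2 = 6(Δ_1 - Δ_0) = 123
  2·M_1 + 6·M_2 + 1·M_3 = 6(Δ_2 - Δ_1) = -93
  1·M_2 + 8·M_3 + 3·M_4 = 6(Δ_3 - Δ_2) = 60
Natural end conditions: M_0 = M_4 = 0.
Solving the tridiagonal system: M_0 = 0, M_1 = 7389/250, M_2 = -3396/125, M_3 = 1362/125, M_4 = 0.
On [3, 6], with S_3(t) = a_3 + b_3·(t - 3) + c_3·(t - 3)² + d_3·(t - 3)³: c_3 = M_3/2 = 681/125, d_3 = (M_4 - M_3)/(6h_3) = -227/375, b_3 = Δ_3 - h_3(2M_3 + M_4)/6 = -1112/125.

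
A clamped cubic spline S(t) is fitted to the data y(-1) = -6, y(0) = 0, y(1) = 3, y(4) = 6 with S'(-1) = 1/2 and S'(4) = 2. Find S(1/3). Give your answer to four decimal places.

Write M_i for S''(x_i). With h_i = 1, 1, 3 and divided differences Δ_i = 6, 3, 1, the continuity of S' gives the tridiagonal system
  1·M_0 + 4·M_1 + 1·M_2 = 6(Δ_1 - Δ_0) = -18
  1·M_1 + 8·M_2 + 3·M_3 = 6(Δ_2 - Δ_1) = -12
Clamped end conditions give two more equations: 2h_0·M_0 + h_0·M_1 = 6(Δ_0 - S'(-1)) = 33 and h_2·M_2 + 2h_2·M_3 = 6(S'(4) - Δ_2) = 6.
Hence M_0 = 618/29, M_1 = -279/29, M_2 = -24/29, M_3 = 41/29.
On [0, 1], S(t) = 0 + 184/29·t - 279/58·t² + 85/58·t³.
With t = 1/3: S(1/3) = 1280/783.

1.6347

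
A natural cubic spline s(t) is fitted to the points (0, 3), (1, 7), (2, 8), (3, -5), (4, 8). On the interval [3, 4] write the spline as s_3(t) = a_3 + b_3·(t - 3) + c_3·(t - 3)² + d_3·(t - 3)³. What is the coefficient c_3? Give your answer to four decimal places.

23.7321

Put m_i = s'' at the i-th knot. Here h = (1, 1, 1, 1) and Δ = (4, 1, -13, 13), so the interior equations h_(i-1)·m_(i-1) + 2(h_(i-1)+h_i)·m_i + h_i·m_(i+1) = 6(Δ_i − Δ_(i-1)) read
  1·m_0 + 4·m_1 + 1·m_2 = 6(Δ_1 - Δ_0) = -18
  1·m_1 + 4·m_2 + 1·m_3 = 6(Δ_2 - Δ_1) = -84
  1·m_2 + 4·m_3 + 1·m_4 = 6(Δ_3 - Δ_2) = 156
Natural end conditions: m_0 = m_4 = 0.
Hence m_0 = 0, m_1 = 111/28, m_2 = -237/7, m_3 = 1329/28, m_4 = 0.
On [3, 4], with s_3(t) = a_3 + b_3·(t - 3) + c_3·(t - 3)² + d_3·(t - 3)³: c_3 = m_3/2 = 1329/56, d_3 = (m_4 - m_3)/(6h_3) = -443/56, b_3 = Δ_3 - h_3(2m_3 + m_4)/6 = -79/28.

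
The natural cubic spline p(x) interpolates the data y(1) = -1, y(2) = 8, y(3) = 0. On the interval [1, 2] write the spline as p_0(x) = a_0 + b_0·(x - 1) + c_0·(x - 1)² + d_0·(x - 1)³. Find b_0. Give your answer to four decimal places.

13.2500

With M_i denoting the second derivative at x_i, h_i = 1, 1, and Δ_i = (y_(i+1) − y_i)/h_i = 9, -8:
  1·M_0 + 4·M_1 + 1·M_2 = 6(Δ_1 - Δ_0) = -102
Natural end conditions: M_0 = M_2 = 0.
Forward elimination and back-substitution give M_0 = 0, M_1 = -51/2, M_2 = 0.
On [1, 2], with p_0(x) = a_0 + b_0·(x - 1) + c_0·(x - 1)² + d_0·(x - 1)³: c_0 = M_0/2 = 0, d_0 = (M_1 - M_0)/(6h_0) = -17/4, b_0 = Δ_0 - h_0(2M_0 + M_1)/6 = 53/4.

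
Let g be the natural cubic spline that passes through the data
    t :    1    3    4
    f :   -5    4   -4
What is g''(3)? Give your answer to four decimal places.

-12.5000

Let m_i = g''(x_i). Step sizes h_i = 2, 1; slopes of the chords Δ_i = (y_(i+1) - y_i)/h_i = 9/2, -8.
  2·m_0 + 6·m_1 + 1·m_2 = 6(Δ_1 - Δ_0) = -75
Natural end conditions: m_0 = m_2 = 0.
Solving the tridiagonal system: m_0 = 0, m_1 = -25/2, m_2 = 0.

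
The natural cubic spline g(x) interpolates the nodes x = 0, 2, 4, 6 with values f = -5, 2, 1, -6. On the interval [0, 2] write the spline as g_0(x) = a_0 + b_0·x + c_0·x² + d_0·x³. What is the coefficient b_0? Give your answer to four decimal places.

Put M_i = g'' at the i-th knot. Here h = (2, 2, 2) and Δ = (7/2, -1/2, -7/2), so the interior equations h_(i-1)·M_(i-1) + 2(h_(i-1)+h_i)·M_i + h_i·M_(i+1) = 6(Δ_i − Δ_(i-1)) read
  2·M_0 + 8·M_1 + 2·M_2 = 6(Δ_1 - Δ_0) = -24
  2·M_1 + 8·M_2 + 2·M_3 = 6(Δ_2 - Δ_1) = -18
Natural end conditions: M_0 = M_3 = 0.
Hence M_0 = 0, M_1 = -13/5, M_2 = -8/5, M_3 = 0.
On [0, 2], with g_0(x) = a_0 + b_0·x + c_0·x² + d_0·x³: c_0 = M_0/2 = 0, d_0 = (M_1 - M_0)/(6h_0) = -13/60, b_0 = Δ_0 - h_0(2M_0 + M_1)/6 = 131/30.

4.3667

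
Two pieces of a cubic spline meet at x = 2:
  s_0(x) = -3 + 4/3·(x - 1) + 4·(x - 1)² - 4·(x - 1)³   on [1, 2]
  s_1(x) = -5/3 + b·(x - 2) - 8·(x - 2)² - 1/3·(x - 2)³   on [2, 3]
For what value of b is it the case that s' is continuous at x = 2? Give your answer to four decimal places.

-2.6667

s_0'(x) = 4/3 + 8·(x - 1) - 12·(x - 1)², so s_0'(2) = -8/3. On the right, s_1'(2) = b, so b = -8/3.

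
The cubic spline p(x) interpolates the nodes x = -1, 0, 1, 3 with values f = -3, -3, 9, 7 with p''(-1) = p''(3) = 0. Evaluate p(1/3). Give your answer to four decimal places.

Put M_i = p'' at the i-th knot. Here h = (1, 1, 2) and Δ = (0, 12, -1), so the interior equations h_(i-1)·M_(i-1) + 2(h_(i-1)+h_i)·M_i + h_i·M_(i+1) = 6(Δ_i − Δ_(i-1)) read
  1·M_0 + 4·M_1 + 1·M_2 = 6(Δ_1 - Δ_0) = 72
  1·M_1 + 6·M_2 + 2·M_3 = 6(Δ_2 - Δ_1) = -78
Natural end conditions: M_0 = M_3 = 0.
Solving: M_0 = 0, M_1 = 510/23, M_2 = -384/23, M_3 = 0.
On [0, 1], p(x) = -3 + 170/23·x + 255/23·x² - 149/23·x³.
With x = 1/3: p(1/3) = 283/621.

0.4557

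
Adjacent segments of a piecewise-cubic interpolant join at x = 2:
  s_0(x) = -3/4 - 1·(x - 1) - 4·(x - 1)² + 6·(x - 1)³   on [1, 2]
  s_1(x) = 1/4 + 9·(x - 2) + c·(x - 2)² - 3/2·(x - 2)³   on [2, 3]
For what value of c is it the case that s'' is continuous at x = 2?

14

s_0''(x) = -8 + 36·(x - 1), so s_0''(2) = 28. On the right, s_1''(2) = 2c, so c = 14.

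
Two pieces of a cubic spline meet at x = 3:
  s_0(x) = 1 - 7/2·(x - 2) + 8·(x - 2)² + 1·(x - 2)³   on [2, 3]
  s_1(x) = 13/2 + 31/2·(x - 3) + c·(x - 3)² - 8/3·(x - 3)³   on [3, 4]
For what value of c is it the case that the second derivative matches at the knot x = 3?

11

s_0''(x) = 16 + 6·(x - 2), so s_0''(3) = 22. On the right, s_1''(3) = 2c, so c = 11.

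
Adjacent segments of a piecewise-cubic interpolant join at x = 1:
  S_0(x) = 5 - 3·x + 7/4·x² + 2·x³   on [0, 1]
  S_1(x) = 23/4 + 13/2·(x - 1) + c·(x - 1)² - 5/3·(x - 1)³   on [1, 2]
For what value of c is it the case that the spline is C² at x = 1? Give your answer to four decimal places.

S_0''(x) = 7/2 + 12·x, so S_0''(1) = 31/2. On the right, S_1''(1) = 2c, so c = 31/4.

7.7500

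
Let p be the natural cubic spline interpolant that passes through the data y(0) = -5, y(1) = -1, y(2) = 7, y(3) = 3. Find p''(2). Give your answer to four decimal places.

-20.8000

Let σ_i = p''(x_i). Step sizes h_i = 1, 1, 1; slopes of the chords Δ_i = (y_(i+1) - y_i)/h_i = 4, 8, -4.
  1·σ_0 + 4·σ_1 + 1·σ_2 = 6(Δ_1 - Δ_0) = 24
  1·σ_1 + 4·σ_2 + 1·σ_3 = 6(Δ_2 - Δ_1) = -72
Natural end conditions: σ_0 = σ_3 = 0.
Hence σ_0 = 0, σ_1 = 56/5, σ_2 = -104/5, σ_3 = 0.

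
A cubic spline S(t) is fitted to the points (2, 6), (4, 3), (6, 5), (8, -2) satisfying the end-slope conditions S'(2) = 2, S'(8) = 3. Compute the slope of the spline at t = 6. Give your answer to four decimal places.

With m_i denoting the second derivative at x_i, h_i = 2, 2, 2, and Δ_i = (y_(i+1) − y_i)/h_i = -3/2, 1, -7/2:
  2·m_0 + 8·m_1 + 2·m_2 = 6(Δ_1 - Δ_0) = 15
  2·m_1 + 8·m_2 + 2·m_3 = 6(Δ_2 - Δ_1) = -27
Clamped end conditions give two more equations: 2h_0·m_0 + h_0·m_1 = 6(Δ_0 - S'(2)) = -21 and h_2·m_2 + 2h_2·m_3 = 6(S'(8) - Δ_2) = 39.
Solving: m_0 = -124/15, m_1 = 181/30, m_2 = -251/30, m_3 = 209/15.
On [6, 8], S'(t) = b_2 + 2c_2·(t - 6) + 3d_2·(t - 6)² with b_2 = Δ_2 - h_2(2m_2 + m_3)/6 = -77/30, c_2 = m_2/2 = -251/60, d_2 = (m_3 - m_2)/(6h_2) = 223/120. So S'(6) = -77/30.

-2.5667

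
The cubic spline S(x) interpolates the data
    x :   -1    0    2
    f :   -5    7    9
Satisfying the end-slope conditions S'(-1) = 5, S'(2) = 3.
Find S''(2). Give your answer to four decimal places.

With M_i denoting the second derivative at x_i, h_i = 1, 2, and Δ_i = (y_(i+1) − y_i)/h_i = 12, 1:
  1·M_0 + 6·M_1 + 2·M_2 = 6(Δ_1 - Δ_0) = -66
Clamped end conditions give two more equations: 2h_0·M_0 + h_0·M_1 = 6(Δ_0 - S'(-1)) = 42 and h_1·M_1 + 2h_1·M_2 = 6(S'(2) - Δ_1) = 12.
Solving: M_0 = 94/3, M_1 = -62/3, M_2 = 40/3.

13.3333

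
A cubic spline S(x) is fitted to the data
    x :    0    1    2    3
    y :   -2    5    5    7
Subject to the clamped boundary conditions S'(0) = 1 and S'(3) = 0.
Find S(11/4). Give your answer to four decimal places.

With m_i denoting the second derivative at x_i, h_i = 1, 1, 1, and Δ_i = (y_(i+1) − y_i)/h_i = 7, 0, 2:
  1·m_0 + 4·m_1 + 1·m_2 = 6(Δ_1 - Δ_0) = -42
  1·m_1 + 4·m_2 + 1·m_3 = 6(Δ_2 - Δ_1) = 12
Clamped end conditions give two more equations: 2h_0·m_0 + h_0·m_1 = 6(Δ_0 - S'(0)) = 36 and h_2·m_2 + 2h_2·m_3 = 6(S'(3) - Δ_2) = -12.
Solving: m_0 = 422/15, m_1 = -304/15, m_2 = 164/15, m_3 = -172/15.
On [2, 3], S(x) = 5 + 4/15·(x - 2) + 82/15·(x - 2)² - 56/15·(x - 2)³.
With (x - 2) = 3/4: S(11/4) = 67/10.

6.7000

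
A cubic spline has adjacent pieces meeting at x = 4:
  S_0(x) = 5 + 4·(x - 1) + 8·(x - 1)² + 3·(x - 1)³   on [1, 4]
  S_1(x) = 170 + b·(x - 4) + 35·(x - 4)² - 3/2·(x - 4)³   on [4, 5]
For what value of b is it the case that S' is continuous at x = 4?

133

S_0'(x) = 4 + 16·(x - 1) + 9·(x - 1)², so S_0'(4) = 133. On the right, S_1'(4) = b, so b = 133.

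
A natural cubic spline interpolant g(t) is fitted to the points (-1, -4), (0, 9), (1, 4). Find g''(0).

Put M_i = g'' at the i-th knot. Here h = (1, 1) and Δ = (13, -5), so the interior equations h_(i-1)·M_(i-1) + 2(h_(i-1)+h_i)·M_i + h_i·M_(i+1) = 6(Δ_i − Δ_(i-1)) read
  1·M_0 + 4·M_1 + 1·M_2 = 6(Δ_1 - Δ_0) = -108
Natural end conditions: M_0 = M_2 = 0.
Forward elimination and back-substitution give M_0 = 0, M_1 = -27, M_2 = 0.

-27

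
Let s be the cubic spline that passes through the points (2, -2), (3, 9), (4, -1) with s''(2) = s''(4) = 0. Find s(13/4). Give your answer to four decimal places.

8.2227

Let M_i = s''(x_i). Step sizes h_i = 1, 1; slopes of the chords Δ_i = (y_(i+1) - y_i)/h_i = 11, -10.
  1·M_0 + 4·M_1 + 1·M_2 = 6(Δ_1 - Δ_0) = -126
Natural end conditions: M_0 = M_2 = 0.
Forward elimination and back-substitution give M_0 = 0, M_1 = -63/2, M_2 = 0.
On [3, 4], s(x) = 9 + 1/2·(x - 3) - 63/4·(x - 3)² + 21/4·(x - 3)³.
With (x - 3) = 1/4: s(13/4) = 2105/256.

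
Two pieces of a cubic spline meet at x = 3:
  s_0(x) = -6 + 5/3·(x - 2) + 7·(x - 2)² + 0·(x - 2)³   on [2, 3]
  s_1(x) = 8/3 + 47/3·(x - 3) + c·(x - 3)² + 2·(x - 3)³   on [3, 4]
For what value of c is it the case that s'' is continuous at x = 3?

s_0''(x) = 14 + 0·(x - 2), so s_0''(3) = 14. On the right, s_1''(3) = 2c, so c = 7.

7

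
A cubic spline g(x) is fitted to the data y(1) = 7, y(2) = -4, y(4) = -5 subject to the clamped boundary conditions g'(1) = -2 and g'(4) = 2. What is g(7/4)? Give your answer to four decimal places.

With M_i denoting the second derivative at x_i, h_i = 1, 2, and Δ_i = (y_(i+1) − y_i)/h_i = -11, -1/2:
  1·M_0 + 6·M_1 + 2·M_2 = 6(Δ_1 - Δ_0) = 63
Clamped end conditions give two more equations: 2h_0·M_0 + h_0·M_1 = 6(Δ_0 - g'(1)) = -54 and h_1·M_1 + 2h_1·M_2 = 6(g'(4) - Δ_1) = 15.
Solving: M_0 = -217/6, M_1 = 55/3, M_2 = -65/12.
On [1, 2], g(x) = 7 - 2·(x - 1) - 217/12·(x - 1)² + 109/12·(x - 1)³.
With (x - 1) = 3/4: g(7/4) = -215/256.

-0.8398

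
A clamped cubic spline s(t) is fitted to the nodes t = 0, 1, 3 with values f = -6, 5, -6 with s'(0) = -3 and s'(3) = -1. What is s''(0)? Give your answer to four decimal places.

Write σ_i for s''(x_i). With h_i = 1, 2 and divided differences Δ_i = 11, -11/2, the continuity of s' gives the tridiagonal system
  1·σ_0 + 6·σ_1 + 2·σ_2 = 6(Δ_1 - Δ_0) = -99
Clamped end conditions give two more equations: 2h_0·σ_0 + h_0·σ_1 = 6(Δ_0 - s'(0)) = 84 and h_1·σ_1 + 2h_1·σ_2 = 6(s'(3) - Δ_1) = 27.
Solving: σ_0 = 355/6, σ_1 = -103/3, σ_2 = 287/12.

59.1667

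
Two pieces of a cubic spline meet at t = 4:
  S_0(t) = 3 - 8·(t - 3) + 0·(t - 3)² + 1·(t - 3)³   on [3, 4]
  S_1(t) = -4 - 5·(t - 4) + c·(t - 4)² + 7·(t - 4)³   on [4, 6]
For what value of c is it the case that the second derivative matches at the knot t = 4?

S_0''(t) = 0 + 6·(t - 3), so S_0''(4) = 6. On the right, S_1''(4) = 2c, so c = 3.

3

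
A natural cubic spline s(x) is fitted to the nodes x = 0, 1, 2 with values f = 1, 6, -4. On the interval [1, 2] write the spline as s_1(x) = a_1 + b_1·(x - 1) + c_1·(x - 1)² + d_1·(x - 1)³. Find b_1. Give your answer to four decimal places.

Let M_i = s''(x_i). Step sizes h_i = 1, 1; slopes of the chords Δ_i = (y_(i+1) - y_i)/h_i = 5, -10.
  1·M_0 + 4·M_1 + 1·M_2 = 6(Δ_1 - Δ_0) = -90
Natural end conditions: M_0 = M_2 = 0.
Hence M_0 = 0, M_1 = -45/2, M_2 = 0.
On [1, 2], with s_1(x) = a_1 + b_1·(x - 1) + c_1·(x - 1)² + d_1·(x - 1)³: c_1 = M_1/2 = -45/4, d_1 = (M_2 - M_1)/(6h_1) = 15/4, b_1 = Δ_1 - h_1(2M_1 + M_2)/6 = -5/2.

-2.5000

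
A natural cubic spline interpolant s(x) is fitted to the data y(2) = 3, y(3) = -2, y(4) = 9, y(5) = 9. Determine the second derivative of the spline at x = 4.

Put M_i = s'' at the i-th knot. Here h = (1, 1, 1) and Δ = (-5, 11, 0), so the interior equations h_(i-1)·M_(i-1) + 2(h_(i-1)+h_i)·M_i + h_i·M_(i+1) = 6(Δ_i − Δ_(i-1)) read
  1·M_0 + 4·M_1 + 1·M_2 = 6(Δ_1 - Δ_0) = 96
  1·M_1 + 4·M_2 + 1·M_3 = 6(Δ_2 - Δ_1) = -66
Natural end conditions: M_0 = M_3 = 0.
Forward elimination and back-substitution give M_0 = 0, M_1 = 30, M_2 = -24, M_3 = 0.

-24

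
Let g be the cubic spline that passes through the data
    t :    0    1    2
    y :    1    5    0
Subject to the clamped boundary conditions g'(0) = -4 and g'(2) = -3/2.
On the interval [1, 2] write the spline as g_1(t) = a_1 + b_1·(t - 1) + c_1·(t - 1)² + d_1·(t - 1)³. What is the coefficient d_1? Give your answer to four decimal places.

9.1250

Let M_i = g''(x_i). Step sizes h_i = 1, 1; slopes of the chords Δ_i = (y_(i+1) - y_i)/h_i = 4, -5.
  1·M_0 + 4·M_1 + 1·M_2 = 6(Δ_1 - Δ_0) = -54
Clamped end conditions give two more equations: 2h_0·M_0 + h_0·M_1 = 6(Δ_0 - g'(0)) = 48 and h_1·M_1 + 2h_1·M_2 = 6(g'(2) - Δ_1) = 21.
Solving: M_0 = 155/4, M_1 = -59/2, M_2 = 101/4.
On [1, 2], with g_1(t) = a_1 + b_1·(t - 1) + c_1·(t - 1)² + d_1·(t - 1)³: c_1 = M_1/2 = -59/4, d_1 = (M_2 - M_1)/(6h_1) = 73/8, b_1 = Δ_1 - h_1(2M_1 + M_2)/6 = 5/8.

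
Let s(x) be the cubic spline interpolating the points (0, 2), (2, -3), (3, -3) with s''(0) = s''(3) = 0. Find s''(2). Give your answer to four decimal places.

Write M_i for s''(x_i). With h_i = 2, 1 and divided differences Δ_i = -5/2, 0, the continuity of s' gives the tridiagonal system
  2·M_0 + 6·M_1 + 1·M_2 = 6(Δ_1 - Δ_0) = 15
Natural end conditions: M_0 = M_2 = 0.
Solving: M_0 = 0, M_1 = 5/2, M_2 = 0.

2.5000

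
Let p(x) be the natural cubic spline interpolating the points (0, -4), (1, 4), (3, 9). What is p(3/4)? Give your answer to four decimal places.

2.3008

Let σ_i = p''(x_i). Step sizes h_i = 1, 2; slopes of the chords Δ_i = (y_(i+1) - y_i)/h_i = 8, 5/2.
  1·σ_0 + 6·σ_1 + 2·σ_2 = 6(Δ_1 - Δ_0) = -33
Natural end conditions: σ_0 = σ_2 = 0.
Forward elimination and back-substitution give σ_0 = 0, σ_1 = -11/2, σ_2 = 0.
On [0, 1], p(x) = -4 + 107/12·x + 0·x² - 11/12·x³.
With x = 3/4: p(3/4) = 589/256.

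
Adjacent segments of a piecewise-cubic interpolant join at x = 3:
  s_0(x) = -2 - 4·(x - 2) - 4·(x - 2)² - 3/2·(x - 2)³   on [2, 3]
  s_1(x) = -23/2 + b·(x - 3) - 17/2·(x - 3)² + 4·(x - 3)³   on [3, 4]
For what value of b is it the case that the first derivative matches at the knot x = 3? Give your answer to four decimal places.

-16.5000

s_0'(x) = -4 - 8·(x - 2) - 9/2·(x - 2)², so s_0'(3) = -33/2. On the right, s_1'(3) = b, so b = -33/2.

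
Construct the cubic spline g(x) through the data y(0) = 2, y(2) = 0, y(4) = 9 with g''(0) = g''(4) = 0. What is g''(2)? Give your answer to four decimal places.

Put m_i = g'' at the i-th knot. Here h = (2, 2) and Δ = (-1, 9/2), so the interior equations h_(i-1)·m_(i-1) + 2(h_(i-1)+h_i)·m_i + h_i·m_(i+1) = 6(Δ_i − Δ_(i-1)) read
  2·m_0 + 8·m_1 + 2·m_2 = 6(Δ_1 - Δ_0) = 33
Natural end conditions: m_0 = m_2 = 0.
Forward elimination and back-substitution give m_0 = 0, m_1 = 33/8, m_2 = 0.

4.1250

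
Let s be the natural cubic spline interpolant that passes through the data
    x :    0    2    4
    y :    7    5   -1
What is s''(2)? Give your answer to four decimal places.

Put M_i = s'' at the i-th knot. Here h = (2, 2) and Δ = (-1, -3), so the interior equations h_(i-1)·M_(i-1) + 2(h_(i-1)+h_i)·M_i + h_i·M_(i+1) = 6(Δ_i − Δ_(i-1)) read
  2·M_0 + 8·M_1 + 2·M_2 = 6(Δ_1 - Δ_0) = -12
Natural end conditions: M_0 = M_2 = 0.
Solving the tridiagonal system: M_0 = 0, M_1 = -3/2, M_2 = 0.

-1.5000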